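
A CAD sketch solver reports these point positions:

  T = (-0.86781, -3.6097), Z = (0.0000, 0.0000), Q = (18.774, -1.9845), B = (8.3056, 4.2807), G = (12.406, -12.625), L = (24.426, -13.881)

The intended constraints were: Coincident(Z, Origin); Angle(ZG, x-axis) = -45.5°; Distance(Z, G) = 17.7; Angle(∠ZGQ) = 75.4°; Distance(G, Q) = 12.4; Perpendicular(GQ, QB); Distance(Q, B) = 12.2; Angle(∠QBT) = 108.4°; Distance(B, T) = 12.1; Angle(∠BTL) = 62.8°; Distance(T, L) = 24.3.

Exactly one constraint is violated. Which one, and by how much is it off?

Distance(T, L) = 24.3 — off by 3.00.

Z = (0.00, 0.00) ✓; ZG at -45.50° ✓; |ZG| = 17.70 ✓; ∠ZGQ = 75.40° ✓; |GQ| = 12.40 ✓; ∠(GQ, QB) = 90.00° ✓; |QB| = 12.20 ✓; ∠QBT = 108.4° ✓; |BT| = 12.10 ✓; ∠BTL = 62.80° ✓; |TL| = 27.30 ✗.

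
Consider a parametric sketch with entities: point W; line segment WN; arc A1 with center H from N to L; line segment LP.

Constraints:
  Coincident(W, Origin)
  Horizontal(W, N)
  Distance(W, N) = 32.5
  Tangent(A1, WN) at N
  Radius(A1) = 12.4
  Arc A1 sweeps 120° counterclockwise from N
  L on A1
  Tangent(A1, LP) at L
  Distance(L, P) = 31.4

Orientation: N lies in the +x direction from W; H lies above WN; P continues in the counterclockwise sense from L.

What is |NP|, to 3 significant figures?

46.1

W is at the origin; WN is horizontal with |WN| = 32.5 and N on the +x side, so N = (32.5, 0.00). Tangency of A1 to WN means the radius HN is perpendicular to WN, so H = N + (0, 12.4) = (32.5, 12.4). On A1, N sits at bearing -90° from H; a 120° counterclockwise sweep puts L at bearing 30°, so L = H + 12.4·(cos 30°, sin 30°) = (43.2, 18.6). Tangency of A1 to LP means the radius HL is perpendicular to LP, so LP runs along (−sin 30°, cos 30°); with |LP| = 31.4, P = (27.5, 45.8). Then |NP| = |P − N| = 46.1.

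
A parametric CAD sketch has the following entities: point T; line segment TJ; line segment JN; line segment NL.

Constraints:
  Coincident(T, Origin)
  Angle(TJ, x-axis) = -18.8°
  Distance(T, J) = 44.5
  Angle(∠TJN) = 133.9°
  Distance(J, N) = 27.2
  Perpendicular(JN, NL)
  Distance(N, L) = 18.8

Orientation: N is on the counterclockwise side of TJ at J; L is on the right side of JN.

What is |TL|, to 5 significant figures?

77.186

T is at the origin; TJ runs at -18.8° with length 44.5, so J = 44.5·(cos -18.8°, sin -18.8°) = (42.126, -14.341). ∠TJN = 133.9°, so JN runs at -18.8° + (180° − 133.9°) = 27.300° from the x-axis; with |JN| = 27.2, N = J + 27.2·(cos 27.300°, sin 27.300°) = (66.296, -1.8656). JN is perpendicular to NL; with |NL| = 18.8 on the right of JN, L = N + 18.8·(0.45865, -0.88862) = (74.919, -18.572). Then |TL| = |L − T| = 77.186.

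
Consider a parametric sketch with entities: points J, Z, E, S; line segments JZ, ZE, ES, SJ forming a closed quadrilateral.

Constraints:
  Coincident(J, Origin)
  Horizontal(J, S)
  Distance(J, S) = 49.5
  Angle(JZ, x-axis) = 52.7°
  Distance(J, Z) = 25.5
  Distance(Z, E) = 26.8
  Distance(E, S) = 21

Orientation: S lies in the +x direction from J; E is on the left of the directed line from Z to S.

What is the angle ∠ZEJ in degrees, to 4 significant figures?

26.24°

Checks: |ZE| = 26.80 ✓; |ES| = 21.00 ✓.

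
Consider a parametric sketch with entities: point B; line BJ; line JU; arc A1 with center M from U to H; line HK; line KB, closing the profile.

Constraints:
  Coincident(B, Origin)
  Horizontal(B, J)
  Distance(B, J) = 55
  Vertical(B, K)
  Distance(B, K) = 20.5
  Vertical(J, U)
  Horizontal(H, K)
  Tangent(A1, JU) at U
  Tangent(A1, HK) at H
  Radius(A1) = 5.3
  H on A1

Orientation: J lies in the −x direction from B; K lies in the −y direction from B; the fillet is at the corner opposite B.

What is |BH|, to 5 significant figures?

53.762

The virtual corner opposite B is at (-55.000, -20.500). Since A1 is tangent to JU there, MU ⟂ JU and A1 meets HK tangentially, so MH is at right angles to HK, with radius 5.3, so the center M sits 5.3 in from both sides at M = (-49.700, -15.200). That places the tangent points at U = (-55.000, -15.200) on JU and H = (-49.700, -20.500) on HK. Then |BH| = |H − B| = 53.762.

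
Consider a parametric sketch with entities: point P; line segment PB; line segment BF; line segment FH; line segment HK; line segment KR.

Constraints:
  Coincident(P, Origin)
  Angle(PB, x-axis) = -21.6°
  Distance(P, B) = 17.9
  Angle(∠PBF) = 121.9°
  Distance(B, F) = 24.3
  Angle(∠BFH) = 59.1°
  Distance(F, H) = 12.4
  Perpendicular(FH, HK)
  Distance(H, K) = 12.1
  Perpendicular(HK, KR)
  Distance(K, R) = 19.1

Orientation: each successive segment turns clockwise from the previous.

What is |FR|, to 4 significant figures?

13.83

P is at the origin; PB runs at -21.6° with length 17.9, so B = (16.64, -6.589). ∠PBF = 121.9° gives BF at -79.70° from the x-axis; with |BF| = 24.3, F = (20.99, -30.50). ∠BFH = 59.1° gives FH at 159.4° from the x-axis; with |FH| = 12.4, H = (9.381, -26.13). FH is perpendicular to HK, so HK runs at 69.40°; with |HK| = 12.1, K = (13.64, -14.81). HK is perpendicular to KR, so KR runs at -20.60°; with |KR| = 19.1, R = (31.52, -21.53). Then |FR| = |R − F| = 13.83.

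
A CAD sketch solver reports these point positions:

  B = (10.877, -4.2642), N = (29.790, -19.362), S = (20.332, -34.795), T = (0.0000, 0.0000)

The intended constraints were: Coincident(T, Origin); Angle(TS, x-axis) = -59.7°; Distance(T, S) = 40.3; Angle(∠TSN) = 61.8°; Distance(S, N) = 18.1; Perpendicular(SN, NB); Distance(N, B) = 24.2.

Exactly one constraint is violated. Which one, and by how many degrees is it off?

Perpendicular(SN, NB) — off by 7.10°.

T = (0.00, 0.00) ✓; TS at -59.70° ✓; |TS| = 40.30 ✓; ∠TSN = 61.80° ✓; |SN| = 18.10 ✓; ∠(SN, NB) = 82.90° ✗; |NB| = 24.20 ✓.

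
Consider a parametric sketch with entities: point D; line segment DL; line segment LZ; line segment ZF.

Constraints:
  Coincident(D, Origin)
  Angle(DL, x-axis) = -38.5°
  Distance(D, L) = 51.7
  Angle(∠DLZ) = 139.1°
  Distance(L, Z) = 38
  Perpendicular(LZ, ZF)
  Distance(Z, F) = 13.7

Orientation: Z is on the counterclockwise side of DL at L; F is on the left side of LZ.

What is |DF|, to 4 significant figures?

79.67

D is at the origin; DL runs at -38.5° with length 51.7, so L = 51.7·(cos -38.5°, sin -38.5°) = (40.46, -32.18). ∠DLZ = 139.1°, so LZ runs at -38.5° + (180° − 139.1°) = 2.400° from the x-axis; with |LZ| = 38.0, Z = L + 38.0·(cos 2.400°, sin 2.400°) = (78.43, -30.59). LZ ⟂ ZF; with |ZF| = 13.7 on the left of LZ, F = Z + 13.7·(-0.04188, 0.9991) = (77.85, -16.90). Then |DF| = |F − D| = 79.67.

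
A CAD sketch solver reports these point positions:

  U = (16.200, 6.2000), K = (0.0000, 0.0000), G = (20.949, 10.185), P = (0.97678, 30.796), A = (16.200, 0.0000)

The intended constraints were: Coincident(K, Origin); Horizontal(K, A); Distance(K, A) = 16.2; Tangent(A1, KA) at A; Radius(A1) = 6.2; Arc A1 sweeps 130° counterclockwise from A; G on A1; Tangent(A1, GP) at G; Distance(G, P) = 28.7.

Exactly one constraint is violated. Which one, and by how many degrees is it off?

Tangent(A1, GP) at G — off by 4.10°.

K = (0.00, 0.00) ✓; K.y = 0.00, A.y = 0.00 ✓; |KA| = 16.20 ✓; ∠(UA, AK) = 90.00° ✓; |UA| = 6.200 ✓; bearing(U→G) − bearing(U→A) = 130.0° ✓; |UG| = 6.199 ✓; ∠(UG, GP) = 85.90° ✗; |GP| = 28.70 ✓.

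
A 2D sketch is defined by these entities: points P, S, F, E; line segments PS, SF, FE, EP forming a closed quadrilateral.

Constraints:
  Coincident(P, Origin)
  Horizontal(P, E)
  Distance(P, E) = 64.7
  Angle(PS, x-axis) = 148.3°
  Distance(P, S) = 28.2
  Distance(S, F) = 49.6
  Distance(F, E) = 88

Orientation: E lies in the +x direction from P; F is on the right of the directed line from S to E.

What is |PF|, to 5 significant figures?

37.917

Checks: |SF| = 49.60 ✓; |FE| = 88.00 ✓.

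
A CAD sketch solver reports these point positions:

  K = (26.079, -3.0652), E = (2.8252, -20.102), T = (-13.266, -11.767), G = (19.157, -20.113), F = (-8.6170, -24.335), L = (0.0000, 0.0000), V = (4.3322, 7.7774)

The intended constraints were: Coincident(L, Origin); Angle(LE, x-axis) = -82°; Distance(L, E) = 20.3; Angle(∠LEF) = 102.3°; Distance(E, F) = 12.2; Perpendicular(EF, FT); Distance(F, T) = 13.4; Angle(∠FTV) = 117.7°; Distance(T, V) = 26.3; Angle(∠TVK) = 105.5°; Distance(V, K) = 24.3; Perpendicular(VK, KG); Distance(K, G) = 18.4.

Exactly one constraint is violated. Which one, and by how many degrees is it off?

Perpendicular(VK, KG) — off by 4.40°.

L = (0.00, 0.00) ✓; LE at -82.00° ✓; |LE| = 20.30 ✓; ∠LEF = 102.3° ✓; |EF| = 12.20 ✓; ∠(EF, FT) = 90.00° ✓; |FT| = 13.40 ✓; ∠FTV = 117.7° ✓; |TV| = 26.30 ✓; ∠TVK = 105.5° ✓; |VK| = 24.30 ✓; ∠(VK, KG) = 85.60° ✗; |KG| = 18.40 ✓.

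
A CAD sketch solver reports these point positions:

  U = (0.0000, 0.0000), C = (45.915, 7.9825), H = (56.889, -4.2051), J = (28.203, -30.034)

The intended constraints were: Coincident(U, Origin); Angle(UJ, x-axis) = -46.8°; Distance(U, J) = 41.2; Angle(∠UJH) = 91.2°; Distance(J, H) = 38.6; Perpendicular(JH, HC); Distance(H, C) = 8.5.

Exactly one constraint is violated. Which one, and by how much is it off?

Distance(H, C) = 8.5 — off by 7.90.

U = (0.00, 0.00) ✓; UJ at -46.80° ✓; |UJ| = 41.20 ✓; ∠UJH = 91.20° ✓; |JH| = 38.60 ✓; ∠(JH, HC) = 90.00° ✓; |HC| = 16.40 ✗.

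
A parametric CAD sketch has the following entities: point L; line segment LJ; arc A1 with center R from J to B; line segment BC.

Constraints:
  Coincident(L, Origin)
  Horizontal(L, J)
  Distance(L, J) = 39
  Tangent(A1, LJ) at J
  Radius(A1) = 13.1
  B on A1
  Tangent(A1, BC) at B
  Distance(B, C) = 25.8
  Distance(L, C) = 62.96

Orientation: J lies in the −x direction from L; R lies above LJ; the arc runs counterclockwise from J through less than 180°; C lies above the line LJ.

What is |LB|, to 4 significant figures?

37.30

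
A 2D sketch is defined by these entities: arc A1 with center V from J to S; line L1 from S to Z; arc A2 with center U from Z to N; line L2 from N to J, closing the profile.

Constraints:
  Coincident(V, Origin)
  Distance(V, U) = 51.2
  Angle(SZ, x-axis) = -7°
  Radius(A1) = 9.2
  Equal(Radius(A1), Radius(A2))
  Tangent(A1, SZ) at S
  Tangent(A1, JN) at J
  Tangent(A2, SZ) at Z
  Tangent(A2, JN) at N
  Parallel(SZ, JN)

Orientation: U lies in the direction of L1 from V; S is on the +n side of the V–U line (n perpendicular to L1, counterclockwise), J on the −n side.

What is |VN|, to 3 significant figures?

52.0

Tangency of A1 to both parallel lines with radius 9.2 puts S and J at V ± 9.2·n: S = (1.12, 9.13), J = (-1.12, -9.13). Equal radii place Z and N the same way about U: Z = U + 9.2·n = (51.9, 2.89), N = U − 9.2·n = (49.7, -15.4). Then |VN| = |N − V| = 52.0.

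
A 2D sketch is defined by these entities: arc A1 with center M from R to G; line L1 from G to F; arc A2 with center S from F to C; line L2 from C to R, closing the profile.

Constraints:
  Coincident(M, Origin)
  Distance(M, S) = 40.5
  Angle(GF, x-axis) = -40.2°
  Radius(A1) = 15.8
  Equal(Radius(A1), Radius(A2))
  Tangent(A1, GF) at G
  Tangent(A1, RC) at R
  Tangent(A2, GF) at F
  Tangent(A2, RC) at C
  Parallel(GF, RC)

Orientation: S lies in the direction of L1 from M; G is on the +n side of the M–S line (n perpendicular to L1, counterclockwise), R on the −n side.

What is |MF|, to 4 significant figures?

43.47

Tangency of A1 to both parallel lines with radius 15.8 puts G and R at M ± 15.8·n: G = (10.20, 12.07), R = (-10.20, -12.07). Equal radii place F and C the same way about S: F = S + 15.8·n = (41.13, -14.07), C = S − 15.8·n = (20.74, -38.21). Then |MF| = |F − M| = 43.47.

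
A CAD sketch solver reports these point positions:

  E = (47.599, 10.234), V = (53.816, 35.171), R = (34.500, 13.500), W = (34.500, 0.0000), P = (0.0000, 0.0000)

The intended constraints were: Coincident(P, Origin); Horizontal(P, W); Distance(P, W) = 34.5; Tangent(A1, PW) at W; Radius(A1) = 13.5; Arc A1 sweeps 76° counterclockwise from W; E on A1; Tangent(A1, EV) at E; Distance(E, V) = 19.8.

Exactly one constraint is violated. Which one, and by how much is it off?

Distance(E, V) = 19.8 — off by 5.90.

P = (0.00, 0.00) ✓; P.y = 0.00, W.y = 0.00 ✓; |PW| = 34.50 ✓; ∠(RW, WP) = 90.00° ✓; |RW| = 13.50 ✓; bearing(R→E) − bearing(R→W) = 76.00° ✓; |RE| = 13.50 ✓; ∠(RE, EV) = 90.00° ✓; |EV| = 25.70 ✗.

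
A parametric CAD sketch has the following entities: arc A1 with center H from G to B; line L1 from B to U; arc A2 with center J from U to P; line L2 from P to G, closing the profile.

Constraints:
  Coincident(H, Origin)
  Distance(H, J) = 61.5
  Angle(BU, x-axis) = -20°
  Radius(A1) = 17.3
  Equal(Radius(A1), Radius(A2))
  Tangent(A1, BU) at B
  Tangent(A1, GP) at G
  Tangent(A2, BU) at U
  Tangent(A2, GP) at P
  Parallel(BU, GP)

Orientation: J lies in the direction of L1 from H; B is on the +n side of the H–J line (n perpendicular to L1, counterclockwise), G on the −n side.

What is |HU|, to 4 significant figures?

63.89

The slot axis is L1's direction at -20.0°, so u = (cos -20.0°, sin -20.0°) = (0.9397, -0.3420) and n = (−sin -20.0°, cos -20.0°) = (0.3420, 0.9397). H is at the origin and J lies 61.5 along u from H, so J = 61.5·u = (57.79, -21.03). Tangency of A1 to both parallel lines with radius 17.3 puts B and G at H ± 17.3·n: B = (5.917, 16.26), G = (-5.917, -16.26). Equal radii place U and P the same way about J: U = J + 17.3·n = (63.71, -4.778), P = J − 17.3·n = (51.87, -37.29). Then |HU| = |U − H| = 63.89.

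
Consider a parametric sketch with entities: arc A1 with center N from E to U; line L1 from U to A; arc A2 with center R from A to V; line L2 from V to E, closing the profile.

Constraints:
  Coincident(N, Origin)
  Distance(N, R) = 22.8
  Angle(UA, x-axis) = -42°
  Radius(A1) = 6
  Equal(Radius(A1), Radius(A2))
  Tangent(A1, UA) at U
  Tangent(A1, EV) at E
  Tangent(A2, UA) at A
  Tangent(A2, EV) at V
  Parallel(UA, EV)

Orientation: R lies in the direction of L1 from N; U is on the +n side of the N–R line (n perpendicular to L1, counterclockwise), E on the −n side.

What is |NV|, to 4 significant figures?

23.58

The slot axis is L1's direction at -42.0°, so u = (cos -42.0°, sin -42.0°) = (0.7431, -0.6691) and n = (−sin -42.0°, cos -42.0°) = (0.6691, 0.7431). N is at the origin and R lies 22.8 along u from N, so R = 22.8·u = (16.94, -15.26). Tangency of A1 to both parallel lines with radius 6.0 puts U and E at N ± 6.0·n: U = (4.015, 4.459), E = (-4.015, -4.459). Equal radii place A and V the same way about R: A = R + 6.0·n = (20.96, -10.80), V = R − 6.0·n = (12.93, -19.72). Then |NV| = |V − N| = 23.58.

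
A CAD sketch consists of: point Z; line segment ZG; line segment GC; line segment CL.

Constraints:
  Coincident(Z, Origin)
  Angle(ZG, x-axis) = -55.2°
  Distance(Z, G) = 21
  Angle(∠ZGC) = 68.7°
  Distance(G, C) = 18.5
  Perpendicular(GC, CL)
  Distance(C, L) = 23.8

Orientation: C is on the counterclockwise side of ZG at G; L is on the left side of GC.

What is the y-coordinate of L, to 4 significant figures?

11.39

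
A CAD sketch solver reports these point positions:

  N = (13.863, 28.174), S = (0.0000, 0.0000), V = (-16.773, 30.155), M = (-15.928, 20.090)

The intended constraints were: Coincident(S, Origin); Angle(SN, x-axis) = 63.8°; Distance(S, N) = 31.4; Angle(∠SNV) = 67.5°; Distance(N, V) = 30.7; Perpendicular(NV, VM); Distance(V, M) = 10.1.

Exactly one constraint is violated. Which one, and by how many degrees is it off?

Perpendicular(NV, VM) — off by 8.50°.

S = (0.00, 0.00) ✓; SN at 63.80° ✓; |SN| = 31.40 ✓; ∠SNV = 67.50° ✓; |NV| = 30.70 ✓; ∠(NV, VM) = 98.50° ✗; |VM| = 10.10 ✓.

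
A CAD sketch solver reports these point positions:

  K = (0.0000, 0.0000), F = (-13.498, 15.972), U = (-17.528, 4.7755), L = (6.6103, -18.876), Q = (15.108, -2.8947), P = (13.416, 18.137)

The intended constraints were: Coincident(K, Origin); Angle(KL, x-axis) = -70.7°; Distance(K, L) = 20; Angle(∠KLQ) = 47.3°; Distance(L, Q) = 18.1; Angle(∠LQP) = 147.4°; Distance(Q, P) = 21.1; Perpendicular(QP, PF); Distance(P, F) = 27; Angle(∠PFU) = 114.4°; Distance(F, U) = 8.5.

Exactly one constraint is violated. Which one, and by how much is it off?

Distance(F, U) = 8.5 — off by 3.40.

K = (0.00, 0.00) ✓; KL at -70.70° ✓; |KL| = 20.00 ✓; ∠KLQ = 47.30° ✓; |LQ| = 18.10 ✓; ∠LQP = 147.4° ✓; |QP| = 21.10 ✓; ∠(QP, PF) = 90.00° ✓; |PF| = 27.00 ✓; ∠PFU = 114.4° ✓; |FU| = 11.90 ✗.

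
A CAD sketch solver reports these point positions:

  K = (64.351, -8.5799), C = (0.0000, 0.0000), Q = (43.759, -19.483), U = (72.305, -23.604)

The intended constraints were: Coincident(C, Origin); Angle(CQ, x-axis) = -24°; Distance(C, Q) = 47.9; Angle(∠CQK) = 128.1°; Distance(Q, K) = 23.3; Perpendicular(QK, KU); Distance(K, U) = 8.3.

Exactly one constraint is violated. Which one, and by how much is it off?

Distance(K, U) = 8.3 — off by 8.70.

C = (0.00, 0.00) ✓; CQ at -24.00° ✓; |CQ| = 47.90 ✓; ∠CQK = 128.1° ✓; |QK| = 23.30 ✓; ∠(QK, KU) = 90.00° ✓; |KU| = 17.00 ✗.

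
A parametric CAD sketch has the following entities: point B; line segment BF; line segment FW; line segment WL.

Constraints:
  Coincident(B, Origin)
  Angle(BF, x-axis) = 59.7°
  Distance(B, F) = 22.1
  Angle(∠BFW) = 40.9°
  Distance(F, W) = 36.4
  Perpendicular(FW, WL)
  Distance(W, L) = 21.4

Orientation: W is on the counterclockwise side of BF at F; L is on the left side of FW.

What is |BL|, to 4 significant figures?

20.88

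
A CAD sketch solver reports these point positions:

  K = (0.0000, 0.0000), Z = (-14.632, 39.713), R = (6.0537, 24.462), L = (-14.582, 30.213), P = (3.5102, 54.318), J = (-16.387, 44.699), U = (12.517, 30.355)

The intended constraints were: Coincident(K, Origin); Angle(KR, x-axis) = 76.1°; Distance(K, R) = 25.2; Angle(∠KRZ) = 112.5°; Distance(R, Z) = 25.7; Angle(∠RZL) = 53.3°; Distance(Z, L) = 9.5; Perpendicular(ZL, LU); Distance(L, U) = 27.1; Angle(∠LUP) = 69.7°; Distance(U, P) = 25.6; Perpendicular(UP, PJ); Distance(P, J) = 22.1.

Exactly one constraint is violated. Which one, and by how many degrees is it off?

Perpendicular(UP, PJ) — off by 5.20°.

K = (0.00, 0.00) ✓; KR at 76.10° ✓; |KR| = 25.20 ✓; ∠KRZ = 112.5° ✓; |RZ| = 25.70 ✓; ∠RZL = 53.30° ✓; |ZL| = 9.500 ✓; ∠(ZL, LU) = 90.00° ✓; |LU| = 27.10 ✓; ∠LUP = 69.70° ✓; |UP| = 25.60 ✓; ∠(UP, PJ) = 95.20° ✗; |PJ| = 22.10 ✓.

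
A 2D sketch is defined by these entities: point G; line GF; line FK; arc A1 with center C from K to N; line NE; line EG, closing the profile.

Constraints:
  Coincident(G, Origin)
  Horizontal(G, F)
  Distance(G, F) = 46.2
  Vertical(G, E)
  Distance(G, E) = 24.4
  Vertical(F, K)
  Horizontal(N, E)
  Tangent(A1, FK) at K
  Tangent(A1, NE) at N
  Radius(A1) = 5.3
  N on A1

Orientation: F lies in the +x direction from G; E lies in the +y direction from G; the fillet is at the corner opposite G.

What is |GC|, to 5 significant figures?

45.140

G is at the origin; G and F share the same y with |GF| = 46.2 and F on the +x side, so F = (46.200, 0.0000). GE is vertical with |GE| = 24.4 and E on the +y side, so E = (0.0000, 24.400). The virtual corner opposite G is at (46.200, 24.400). A1 meets FK tangentially, so CK is at right angles to FK and tangency of A1 to NE means the radius CN is perpendicular to NE, with radius 5.3, so the center C sits 5.3 in from both sides at C = (40.900, 19.100). Then |GC| = |C − G| = 45.140.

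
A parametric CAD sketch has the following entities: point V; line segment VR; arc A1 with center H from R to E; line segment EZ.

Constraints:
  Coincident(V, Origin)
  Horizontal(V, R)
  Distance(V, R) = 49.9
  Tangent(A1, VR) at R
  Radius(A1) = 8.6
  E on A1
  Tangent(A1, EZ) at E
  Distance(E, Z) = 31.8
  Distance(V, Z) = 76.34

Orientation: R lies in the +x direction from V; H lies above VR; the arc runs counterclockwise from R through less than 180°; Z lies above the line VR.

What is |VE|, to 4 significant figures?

58.51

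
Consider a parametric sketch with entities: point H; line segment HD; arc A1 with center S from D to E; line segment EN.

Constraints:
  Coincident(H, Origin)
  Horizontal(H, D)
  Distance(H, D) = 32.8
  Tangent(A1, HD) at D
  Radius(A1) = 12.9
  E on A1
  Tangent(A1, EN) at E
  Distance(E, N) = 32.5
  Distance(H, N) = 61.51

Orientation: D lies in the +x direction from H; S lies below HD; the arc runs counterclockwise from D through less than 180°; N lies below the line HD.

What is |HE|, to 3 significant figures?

29.6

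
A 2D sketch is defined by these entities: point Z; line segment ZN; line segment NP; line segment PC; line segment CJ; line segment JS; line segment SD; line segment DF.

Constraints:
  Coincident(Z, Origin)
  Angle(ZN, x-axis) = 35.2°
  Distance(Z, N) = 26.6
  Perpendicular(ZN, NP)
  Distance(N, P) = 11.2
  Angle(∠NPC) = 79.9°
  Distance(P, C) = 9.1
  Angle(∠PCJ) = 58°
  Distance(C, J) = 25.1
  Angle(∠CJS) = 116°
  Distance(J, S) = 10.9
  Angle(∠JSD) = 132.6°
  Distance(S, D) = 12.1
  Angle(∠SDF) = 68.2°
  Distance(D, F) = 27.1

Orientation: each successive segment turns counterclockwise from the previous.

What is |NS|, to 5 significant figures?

19.297

Z is at the origin; ZN runs at 35.2° with length 26.6, so N = (21.736, 15.333). The perpendicularity gives NP at right angles to ZN, so NP runs at 125.20°; with |NP| = 11.2, P = (15.280, 24.485). ∠NPC = 79.9° gives PC at -134.70° from the x-axis; with |PC| = 9.1, C = (8.8791, 18.017). ∠PCJ = 58.0° gives CJ at -12.700° from the x-axis; with |CJ| = 25.1, J = (33.365, 12.499). ∠CJS = 116.0° gives JS at 51.300° from the x-axis; with |JS| = 10.9, S = (40.180, 21.005). Then |NS| = |S − N| = 19.297.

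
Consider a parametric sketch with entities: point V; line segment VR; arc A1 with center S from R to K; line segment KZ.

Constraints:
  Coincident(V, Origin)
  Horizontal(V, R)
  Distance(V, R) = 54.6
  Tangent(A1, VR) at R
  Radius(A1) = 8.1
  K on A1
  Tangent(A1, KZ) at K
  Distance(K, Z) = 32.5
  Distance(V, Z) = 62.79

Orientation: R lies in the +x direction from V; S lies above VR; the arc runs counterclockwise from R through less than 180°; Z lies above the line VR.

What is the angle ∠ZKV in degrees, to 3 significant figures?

74.7°

V is at the origin; V and R share the same y with |VR| = 54.6 and R on the +x side, so R = (54.6, 0.00). Tangency of A1 to VR means the radius SR is perpendicular to VR, so S = R + (0, 8.1) = (54.6, 8.10). Since SK ⟂ KZ (tangency), |SZ| = √(8.1² + 32.5²) = 33.5 regardless of where K sits on A1. So Z lies on both circle(V, 62.79) and circle(S, 33.5); the above-VR intersection is Z = (47.7, 40.9). K is the foot of the tangent from Z: K = (61.9, 11.6).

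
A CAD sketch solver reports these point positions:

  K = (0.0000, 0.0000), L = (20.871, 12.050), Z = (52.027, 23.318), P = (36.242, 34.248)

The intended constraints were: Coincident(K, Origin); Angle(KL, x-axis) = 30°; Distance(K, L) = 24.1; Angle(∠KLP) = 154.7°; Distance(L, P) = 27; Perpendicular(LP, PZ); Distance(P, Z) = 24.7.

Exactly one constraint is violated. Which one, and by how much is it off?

Distance(P, Z) = 24.7 — off by 5.50.

K = (0.00, 0.00) ✓; KL at 30.00° ✓; |KL| = 24.10 ✓; ∠KLP = 154.7° ✓; |LP| = 27.00 ✓; ∠(LP, PZ) = 90.00° ✓; |PZ| = 19.20 ✗.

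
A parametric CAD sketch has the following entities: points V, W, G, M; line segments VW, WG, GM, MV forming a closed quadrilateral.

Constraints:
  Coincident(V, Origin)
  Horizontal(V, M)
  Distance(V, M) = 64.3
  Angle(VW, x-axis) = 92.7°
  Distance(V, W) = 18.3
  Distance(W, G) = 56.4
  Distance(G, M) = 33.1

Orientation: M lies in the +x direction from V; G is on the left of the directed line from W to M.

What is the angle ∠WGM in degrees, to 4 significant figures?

94.67°

Checks: |WG| = 56.40 ✓; |GM| = 33.10 ✓.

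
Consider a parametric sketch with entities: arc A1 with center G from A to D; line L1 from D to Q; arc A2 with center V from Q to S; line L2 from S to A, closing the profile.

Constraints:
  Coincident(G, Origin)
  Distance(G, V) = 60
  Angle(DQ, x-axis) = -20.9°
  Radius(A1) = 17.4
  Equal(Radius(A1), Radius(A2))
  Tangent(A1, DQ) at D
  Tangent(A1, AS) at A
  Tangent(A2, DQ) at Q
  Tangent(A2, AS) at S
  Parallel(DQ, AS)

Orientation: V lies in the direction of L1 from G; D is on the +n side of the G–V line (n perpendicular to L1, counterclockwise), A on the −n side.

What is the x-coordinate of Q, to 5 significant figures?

62.260

Tangency of A1 to both parallel lines with radius 17.4 puts D and A at G ± 17.4·n: D = (6.2072, 16.255), A = (-6.2072, -16.255). Equal radii place Q and S the same way about V: Q = V + 17.4·n = (62.260, -5.1491), S = V − 17.4·n = (49.845, -37.659). So Q.x = 62.260.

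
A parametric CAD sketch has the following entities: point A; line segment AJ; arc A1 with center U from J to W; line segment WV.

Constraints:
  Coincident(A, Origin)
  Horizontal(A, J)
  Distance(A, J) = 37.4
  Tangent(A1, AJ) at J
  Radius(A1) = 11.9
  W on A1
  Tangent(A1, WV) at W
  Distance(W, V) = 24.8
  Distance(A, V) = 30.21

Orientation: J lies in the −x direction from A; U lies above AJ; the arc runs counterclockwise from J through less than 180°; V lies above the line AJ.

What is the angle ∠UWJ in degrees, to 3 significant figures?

60.9°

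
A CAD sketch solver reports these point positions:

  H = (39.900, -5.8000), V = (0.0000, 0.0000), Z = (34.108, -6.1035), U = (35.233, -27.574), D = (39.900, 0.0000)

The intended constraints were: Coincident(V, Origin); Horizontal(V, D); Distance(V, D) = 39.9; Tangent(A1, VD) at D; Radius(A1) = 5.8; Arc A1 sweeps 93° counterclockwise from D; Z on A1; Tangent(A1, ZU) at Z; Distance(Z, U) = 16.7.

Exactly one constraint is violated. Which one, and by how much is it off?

Distance(Z, U) = 16.7 — off by 4.80.

V = (0.00, 0.00) ✓; V.y = 0.00, D.y = 0.00 ✓; |VD| = 39.90 ✓; ∠(HD, DV) = 90.00° ✓; |HD| = 5.800 ✓; bearing(H→Z) − bearing(H→D) = 93.00° ✓; |HZ| = 5.800 ✓; ∠(HZ, ZU) = 90.00° ✓; |ZU| = 21.50 ✗.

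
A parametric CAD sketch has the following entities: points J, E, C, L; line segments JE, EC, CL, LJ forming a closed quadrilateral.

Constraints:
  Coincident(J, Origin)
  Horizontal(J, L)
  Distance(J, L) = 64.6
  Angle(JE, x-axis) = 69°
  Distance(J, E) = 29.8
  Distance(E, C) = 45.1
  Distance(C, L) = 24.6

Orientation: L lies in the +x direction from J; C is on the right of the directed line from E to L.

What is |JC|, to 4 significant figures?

41.12

Checks: J = (0.00, 0.00) ✓; |EC| = 45.10 ✓; |CL| = 24.60 ✓.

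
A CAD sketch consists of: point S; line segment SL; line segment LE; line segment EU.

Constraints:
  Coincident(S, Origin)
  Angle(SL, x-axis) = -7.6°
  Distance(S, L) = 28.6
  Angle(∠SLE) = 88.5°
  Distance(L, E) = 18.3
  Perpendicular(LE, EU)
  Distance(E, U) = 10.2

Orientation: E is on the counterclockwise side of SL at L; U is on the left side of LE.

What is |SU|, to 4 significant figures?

25.42

S is at the origin; SL runs at -7.6° with length 28.6, so L = 28.6·(cos -7.6°, sin -7.6°) = (28.35, -3.783). ∠SLE = 88.5°, so LE runs at -7.6° + (180° − 88.5°) = 83.90° from the x-axis; with |LE| = 18.3, E = L + 18.3·(cos 83.90°, sin 83.90°) = (30.29, 14.41). LE ⟂ EU; with |EU| = 10.2 on the left of LE, U = E + 10.2·(-0.9943, 0.1063) = (20.15, 15.50). Then |SU| = |U − S| = 25.42.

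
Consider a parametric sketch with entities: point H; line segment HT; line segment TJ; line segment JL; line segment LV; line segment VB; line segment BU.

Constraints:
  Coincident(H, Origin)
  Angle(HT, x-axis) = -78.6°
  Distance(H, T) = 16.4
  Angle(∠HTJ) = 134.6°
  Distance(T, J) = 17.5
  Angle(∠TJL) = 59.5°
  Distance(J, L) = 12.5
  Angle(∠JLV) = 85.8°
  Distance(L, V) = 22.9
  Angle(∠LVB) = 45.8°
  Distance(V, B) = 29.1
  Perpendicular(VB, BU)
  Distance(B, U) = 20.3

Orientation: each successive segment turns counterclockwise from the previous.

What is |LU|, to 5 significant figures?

13.697

H is at the origin; HT runs at -78.6° with length 16.4, so T = (3.2416, -16.076). ∠HTJ = 134.6° gives TJ at -33.200° from the x-axis; with |TJ| = 17.5, J = (17.885, -25.659). ∠TJL = 59.5° gives JL at 87.300° from the x-axis; with |JL| = 12.5, L = (18.474, -13.173). ∠JLV = 85.8° gives LV at -178.50° from the x-axis; with |LV| = 22.9, V = (-4.4184, -13.772). ∠LVB = 45.8° gives VB at -44.300° from the x-axis; with |VB| = 29.1, B = (16.408, -34.096). VB ⟂ BU, so BU runs at 45.700°; with |BU| = 20.3, U = (30.586, -19.567). Then |LU| = |U − L| = 13.697.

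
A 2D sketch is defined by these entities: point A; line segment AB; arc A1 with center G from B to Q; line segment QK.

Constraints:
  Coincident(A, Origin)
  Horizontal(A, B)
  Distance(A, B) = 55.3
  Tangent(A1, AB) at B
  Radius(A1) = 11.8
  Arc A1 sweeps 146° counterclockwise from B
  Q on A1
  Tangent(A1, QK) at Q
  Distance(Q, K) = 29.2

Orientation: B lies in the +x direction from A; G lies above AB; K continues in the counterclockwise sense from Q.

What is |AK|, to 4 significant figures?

53.46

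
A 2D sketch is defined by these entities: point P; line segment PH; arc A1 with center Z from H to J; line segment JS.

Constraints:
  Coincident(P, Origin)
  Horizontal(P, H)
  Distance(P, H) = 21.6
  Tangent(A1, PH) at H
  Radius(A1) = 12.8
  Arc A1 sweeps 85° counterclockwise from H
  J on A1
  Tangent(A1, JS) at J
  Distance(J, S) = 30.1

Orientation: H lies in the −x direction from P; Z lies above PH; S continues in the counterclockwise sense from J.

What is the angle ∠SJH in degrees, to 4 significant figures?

137.5°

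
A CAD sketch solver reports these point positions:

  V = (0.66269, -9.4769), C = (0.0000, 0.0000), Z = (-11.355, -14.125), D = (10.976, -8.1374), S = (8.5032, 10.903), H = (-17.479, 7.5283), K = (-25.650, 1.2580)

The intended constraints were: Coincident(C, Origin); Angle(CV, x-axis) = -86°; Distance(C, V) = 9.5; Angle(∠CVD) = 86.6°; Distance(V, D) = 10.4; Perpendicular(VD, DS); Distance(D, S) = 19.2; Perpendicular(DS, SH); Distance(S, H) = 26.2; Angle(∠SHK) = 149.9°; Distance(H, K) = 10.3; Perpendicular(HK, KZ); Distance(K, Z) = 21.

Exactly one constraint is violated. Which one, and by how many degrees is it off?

Perpendicular(HK, KZ) — off by 5.40°.

C = (0.00, 0.00) ✓; CV at -86.00° ✓; |CV| = 9.500 ✓; ∠CVD = 86.60° ✓; |VD| = 10.40 ✓; ∠(VD, DS) = 90.00° ✓; |DS| = 19.20 ✓; ∠(DS, SH) = 90.00° ✓; |SH| = 26.20 ✓; ∠SHK = 149.9° ✓; |HK| = 10.30 ✓; ∠(HK, KZ) = 95.40° ✗; |KZ| = 21.00 ✓.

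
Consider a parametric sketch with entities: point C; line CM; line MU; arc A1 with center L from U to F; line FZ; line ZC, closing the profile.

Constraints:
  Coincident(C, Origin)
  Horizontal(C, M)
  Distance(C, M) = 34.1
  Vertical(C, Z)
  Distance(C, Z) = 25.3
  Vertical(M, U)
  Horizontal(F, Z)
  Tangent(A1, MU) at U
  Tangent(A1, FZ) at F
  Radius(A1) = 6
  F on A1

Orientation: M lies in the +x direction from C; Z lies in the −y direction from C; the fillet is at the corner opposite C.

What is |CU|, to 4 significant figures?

39.18

The virtual corner opposite C is at (34.10, -25.30). A1 meets MU tangentially, so LU is at right angles to MU and tangency of A1 to FZ means the radius LF is perpendicular to FZ, with radius 6.0, so the center L sits 6.0 in from both sides at L = (28.10, -19.30). That places the tangent points at U = (34.10, -19.30) on MU and F = (28.10, -25.30) on FZ. Then |CU| = |U − C| = 39.18.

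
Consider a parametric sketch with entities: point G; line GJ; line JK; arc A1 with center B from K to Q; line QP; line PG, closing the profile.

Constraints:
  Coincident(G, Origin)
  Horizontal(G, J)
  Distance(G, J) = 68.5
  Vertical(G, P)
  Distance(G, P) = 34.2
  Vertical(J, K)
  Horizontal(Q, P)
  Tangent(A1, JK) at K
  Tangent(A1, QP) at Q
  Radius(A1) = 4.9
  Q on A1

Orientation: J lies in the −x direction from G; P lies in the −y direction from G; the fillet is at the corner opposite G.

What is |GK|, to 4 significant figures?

74.50

The virtual corner opposite G is at (-68.50, -34.20). Tangency of A1 to JK means the radius BK is perpendicular to JK and A1 meets QP tangentially, so BQ is at right angles to QP, with radius 4.9, so the center B sits 4.9 in from both sides at B = (-63.60, -29.30). That places the tangent points at K = (-68.50, -29.30) on JK and Q = (-63.60, -34.20) on QP. Then |GK| = |K − G| = 74.50.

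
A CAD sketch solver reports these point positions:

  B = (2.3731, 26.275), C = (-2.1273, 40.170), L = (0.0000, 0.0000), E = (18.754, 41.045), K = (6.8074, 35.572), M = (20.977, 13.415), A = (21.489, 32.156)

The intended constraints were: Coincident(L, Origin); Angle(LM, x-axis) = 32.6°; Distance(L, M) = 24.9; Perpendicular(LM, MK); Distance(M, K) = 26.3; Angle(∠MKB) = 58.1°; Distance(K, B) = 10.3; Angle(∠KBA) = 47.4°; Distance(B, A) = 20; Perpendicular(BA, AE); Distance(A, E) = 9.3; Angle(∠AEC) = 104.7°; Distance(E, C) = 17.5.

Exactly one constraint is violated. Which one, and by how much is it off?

Distance(E, C) = 17.5 — off by 3.40.

L = (0.00, 0.00) ✓; LM at 32.60° ✓; |LM| = 24.90 ✓; ∠(LM, MK) = 90.00° ✓; |MK| = 26.30 ✓; ∠MKB = 58.10° ✓; |KB| = 10.30 ✓; ∠KBA = 47.40° ✓; |BA| = 20.00 ✓; ∠(BA, AE) = 90.00° ✓; |AE| = 9.300 ✓; ∠AEC = 104.7° ✓; |EC| = 20.90 ✗.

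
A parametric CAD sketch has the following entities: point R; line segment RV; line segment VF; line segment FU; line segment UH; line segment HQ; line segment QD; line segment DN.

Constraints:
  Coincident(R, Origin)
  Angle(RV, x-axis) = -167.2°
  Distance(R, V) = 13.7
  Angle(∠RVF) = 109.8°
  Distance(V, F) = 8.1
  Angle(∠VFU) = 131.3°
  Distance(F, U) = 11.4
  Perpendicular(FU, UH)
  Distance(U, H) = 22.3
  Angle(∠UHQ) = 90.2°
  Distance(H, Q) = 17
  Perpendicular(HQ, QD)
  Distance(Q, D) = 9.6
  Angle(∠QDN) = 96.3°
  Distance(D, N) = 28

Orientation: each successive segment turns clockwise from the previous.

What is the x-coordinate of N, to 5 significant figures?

-2.3573

R is at the origin; RV runs at -167.2° with length 13.7, so V = (-13.360, -3.0352). ∠RVF = 109.8° gives VF at 122.60° from the x-axis; with |VF| = 8.1, F = (-17.724, 3.7886). ∠VFU = 131.3° gives FU at 73.900° from the x-axis; with |FU| = 11.4, U = (-14.562, 14.742). FU is perpendicular to UH, so UH runs at -16.100°; with |UH| = 22.3, H = (6.8632, 8.5574). ∠UHQ = 90.2° gives HQ at -105.90° from the x-axis; with |HQ| = 17.0, Q = (2.2059, -7.7922). HQ is perpendicular to QD, so QD runs at 164.10°; with |QD| = 9.6, D = (-7.0269, -5.1622). ∠QDN = 96.3° gives DN at 80.400° from the x-axis; with |DN| = 28.0, N = (-2.3573, 22.446). So N.x = -2.3573.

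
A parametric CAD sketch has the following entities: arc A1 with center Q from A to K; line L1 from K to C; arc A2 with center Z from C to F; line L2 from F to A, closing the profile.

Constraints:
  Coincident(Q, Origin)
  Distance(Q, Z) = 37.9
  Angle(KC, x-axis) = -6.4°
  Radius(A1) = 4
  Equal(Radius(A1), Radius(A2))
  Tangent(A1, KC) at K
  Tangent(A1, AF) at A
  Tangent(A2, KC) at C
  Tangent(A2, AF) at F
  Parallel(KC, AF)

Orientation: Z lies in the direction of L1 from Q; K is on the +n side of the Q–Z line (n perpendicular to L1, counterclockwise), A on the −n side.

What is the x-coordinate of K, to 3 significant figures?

0.446

The slot axis is L1's direction at -6.4°, so u = (cos -6.4°, sin -6.4°) = (0.994, -0.111) and n = (−sin -6.4°, cos -6.4°) = (0.111, 0.994). Q is at the origin and Z lies 37.9 along u from Q, so Z = 37.9·u = (37.7, -4.22). Tangency of A1 to both parallel lines with radius 4.0 puts K and A at Q ± 4.0·n: K = (0.446, 3.98), A = (-0.446, -3.98). So K.x = 0.446.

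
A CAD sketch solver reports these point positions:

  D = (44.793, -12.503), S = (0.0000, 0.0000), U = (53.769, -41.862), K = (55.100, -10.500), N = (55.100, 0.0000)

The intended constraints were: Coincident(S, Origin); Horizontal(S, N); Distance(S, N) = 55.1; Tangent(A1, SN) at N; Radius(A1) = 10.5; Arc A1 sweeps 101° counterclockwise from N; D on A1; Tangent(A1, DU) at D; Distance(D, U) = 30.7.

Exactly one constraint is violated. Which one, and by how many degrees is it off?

Tangent(A1, DU) at D — off by 6.00°.

S = (0.00, 0.00) ✓; S.y = 0.00, N.y = 0.00 ✓; |SN| = 55.10 ✓; ∠(KN, NS) = 90.00° ✓; |KN| = 10.50 ✓; bearing(K→D) − bearing(K→N) = 101.0° ✓; |KD| = 10.50 ✓; ∠(KD, DU) = 84.00° ✗; |DU| = 30.70 ✓.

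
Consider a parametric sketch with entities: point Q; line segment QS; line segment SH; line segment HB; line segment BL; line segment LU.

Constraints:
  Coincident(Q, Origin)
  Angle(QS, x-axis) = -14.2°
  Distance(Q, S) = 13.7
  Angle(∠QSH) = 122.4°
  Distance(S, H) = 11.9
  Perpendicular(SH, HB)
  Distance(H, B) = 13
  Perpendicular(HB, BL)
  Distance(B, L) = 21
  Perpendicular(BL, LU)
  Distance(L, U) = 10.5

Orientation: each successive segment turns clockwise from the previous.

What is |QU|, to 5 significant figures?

9.2364

Q is at the origin; QS runs at -14.2° with length 13.7, so S = (13.281, -3.3607). ∠QSH = 122.4° gives SH at -71.800° from the x-axis; with |SH| = 11.9, H = (16.998, -14.665). SH ⟂ HB, so HB runs at -161.80°; with |HB| = 13.0, B = (4.6486, -18.726). The perpendicularity gives BL at right angles to HB, so BL runs at 108.20°; with |BL| = 21.0, L = (-1.9105, 1.2237). BL is perpendicular to LU, so LU runs at 18.200°; with |LU| = 10.5, U = (8.0642, 4.5032). Then |QU| = |U − Q| = 9.2364.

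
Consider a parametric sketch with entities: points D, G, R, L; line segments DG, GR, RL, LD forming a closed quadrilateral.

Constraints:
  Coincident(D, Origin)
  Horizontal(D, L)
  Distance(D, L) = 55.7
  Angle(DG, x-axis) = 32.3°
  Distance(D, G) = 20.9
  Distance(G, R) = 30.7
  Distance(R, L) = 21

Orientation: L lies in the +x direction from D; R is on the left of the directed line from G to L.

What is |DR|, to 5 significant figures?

51.050

D is at the origin; D and L share the same y with |DL| = 55.7 and L in +x, so L = (55.7, 0). DG runs at 32.3° with |DG| = 20.9, so G = (17.666, 11.168). R is determined by |GR| = 30.7 and |RL| = 21.0 together: it lies at the intersection of circle(G, 30.7) and circle(L, 21.0). With |GL| = 39.640, the foot of the radical line on GL is 26.145 from G and the perpendicular offset is √(30.7² − 26.145²) = 16.091. Taking the left-of-GL solution: R = (47.286, 19.241).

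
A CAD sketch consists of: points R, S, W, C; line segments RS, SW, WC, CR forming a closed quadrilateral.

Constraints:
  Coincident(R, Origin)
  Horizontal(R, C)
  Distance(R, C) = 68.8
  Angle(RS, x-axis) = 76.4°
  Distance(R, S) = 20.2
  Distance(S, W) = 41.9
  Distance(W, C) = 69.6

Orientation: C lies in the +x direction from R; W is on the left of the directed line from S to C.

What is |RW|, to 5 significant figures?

61.438

Checks: |SW| = 41.90 ✓; |WC| = 69.60 ✓.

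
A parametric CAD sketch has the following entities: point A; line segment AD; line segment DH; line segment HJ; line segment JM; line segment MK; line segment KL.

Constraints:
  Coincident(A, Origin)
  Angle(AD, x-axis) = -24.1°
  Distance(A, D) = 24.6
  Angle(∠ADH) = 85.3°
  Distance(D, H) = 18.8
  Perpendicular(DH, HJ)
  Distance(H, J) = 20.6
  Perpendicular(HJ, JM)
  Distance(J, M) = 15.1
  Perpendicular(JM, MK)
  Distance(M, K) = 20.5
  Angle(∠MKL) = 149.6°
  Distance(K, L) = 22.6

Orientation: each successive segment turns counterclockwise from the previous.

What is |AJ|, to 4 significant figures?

17.24

∠ADH = 85.3° gives DH at 70.60° from the x-axis; with |DH| = 18.8, H = (28.70, 7.688). DH is perpendicular to HJ, so HJ runs at 160.6°; with |HJ| = 20.6, J = (9.270, 14.53). Then |AJ| = |J − A| = 17.24.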